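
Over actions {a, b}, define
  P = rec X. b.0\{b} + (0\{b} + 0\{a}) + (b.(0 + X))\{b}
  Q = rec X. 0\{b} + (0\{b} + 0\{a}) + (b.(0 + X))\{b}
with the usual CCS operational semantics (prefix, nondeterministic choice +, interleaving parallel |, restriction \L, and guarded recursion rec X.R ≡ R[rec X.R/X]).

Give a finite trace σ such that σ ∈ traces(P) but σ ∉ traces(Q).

b

LTS(P): 2 reachable states
  m0 = rec X. b.0\{b} + (0\{b} + 0\{a}) + (b.(0 + X))\{b} → --b--▸ m1
  m1 = 0\{b} → stopped
LTS(Q): 1 reachable states
  n0 = rec X. 0\{b} + (0\{b} + 0\{a}) + (b.(0 + X))\{b} → stopped
Executing b from P (initial set {m0}):
  [1] b ⇒ {m1}
  P completes σ.
Executing b from Q (initial set {n0}):
  [1] b ⇒ ∅ (Q stuck)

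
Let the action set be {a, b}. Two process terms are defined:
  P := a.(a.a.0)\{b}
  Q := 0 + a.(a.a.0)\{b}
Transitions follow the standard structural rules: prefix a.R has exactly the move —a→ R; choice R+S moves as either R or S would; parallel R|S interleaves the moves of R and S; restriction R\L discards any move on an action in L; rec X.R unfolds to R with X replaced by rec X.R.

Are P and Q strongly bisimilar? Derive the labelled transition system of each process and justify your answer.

Reachable graph of P (4 states):
  s0 = a.(a.a.0)\{b} has moves --a--▸ s1
  s1 = (a.a.0)\{b} has moves --a--▸ s2
  s2 = (a.0)\{b} has moves --a--▸ s3
  s3 = 0\{b} has moves ·
Reachable graph of Q (4 states):
  t0 = 0 + a.(a.a.0)\{b} has moves --a--▸ t1
  t1 = (a.a.0)\{b} has moves --a--▸ t2
  t2 = (a.0)\{b} has moves --a--▸ t3
  t3 = 0\{b} has moves ·
Partition-refinement fixed point:
  B0 = {s0, t0}
  B1 = {s1, t1}
  B2 = {s2, t2}
  B3 = {s3, t3}
s0 ∈ B0, t0 ∈ B0 → same block

bisimilar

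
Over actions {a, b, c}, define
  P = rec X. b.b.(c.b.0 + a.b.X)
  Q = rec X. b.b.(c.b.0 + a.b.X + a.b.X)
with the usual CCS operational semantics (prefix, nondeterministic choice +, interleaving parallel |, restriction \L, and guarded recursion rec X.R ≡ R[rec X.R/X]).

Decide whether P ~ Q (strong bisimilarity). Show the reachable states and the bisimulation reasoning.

YES

LTS(P): 6 reachable states
  s0 = rec X. b.b.(c.b.0 + a.b.X) → —b→ s1
  s1 = b.(c.b.0 + a.b.(rec X. b.b.(c.b.0 + a.b.X))) → —b→ s2
  s2 = c.b.0 + a.b.(rec X. b.b.(c.b.0 + a.b.X)) → —a→ s3, —c→ s4
  s3 = b.(rec X. b.b.(c.b.0 + a.b.X)) → —b→ s0
  s4 = b.0 → —b→ s5
  s5 = 0 → (no moves)
LTS(Q): 6 reachable states
  t0 = rec X. b.b.(c.b.0 + a.b.X + a.b.X) → —b→ t1
  t1 = b.(c.b.0 + a.b.(rec X. b.b.(c.b.0 + a.b.X + a.b.X)) + a.b.(rec X. b.b.(c.b.0 + a.b.X + a.b.X))) → —b→ t2
  t2 = c.b.0 + a.b.(rec X. b.b.(c.b.0 + a.b.X + a.b.X)) + a.b.(rec X. b.b.(c.b.0 + a.b.X + a.b.X)) → —a→ t3, —c→ t4
  t3 = b.(rec X. b.b.(c.b.0 + a.b.X + a.b.X)) → —b→ t0
  t4 = b.0 → —b→ t5
  t5 = 0 → (no moves)
Bisimilarity quotient blocks:
  B0 = {s0, t0}
  B1 = {s1, t1}
  B2 = {s2, t2}
  B3 = {s3, t3}
  B4 = {s4, t4}
  B5 = {s5, t5}
s0 ∈ B0, t0 ∈ B0 → same block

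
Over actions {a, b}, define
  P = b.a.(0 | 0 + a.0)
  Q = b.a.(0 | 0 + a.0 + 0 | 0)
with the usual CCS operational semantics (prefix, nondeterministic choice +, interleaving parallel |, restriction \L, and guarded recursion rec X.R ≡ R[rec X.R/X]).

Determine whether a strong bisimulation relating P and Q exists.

LTS(P): 4 reachable states
  m0 = b.a.(0 | 0 + a.0) has moves —b→ m1
  m1 = a.(0 | 0 + a.0) has moves —a→ m2
  m2 = 0 | 0 + a.0 has moves —a→ m3
  m3 = 0 has moves stopped
LTS(Q): 4 reachable states
  n0 = b.a.(0 | 0 + a.0 + 0 | 0) has moves —b→ n1
  n1 = a.(0 | 0 + a.0 + 0 | 0) has moves —a→ n2
  n2 = 0 | 0 + a.0 + 0 | 0 has moves —a→ n3
  n3 = 0 has moves stopped
Partition-refinement fixed point:
  B0 = {m0, n0}
  B1 = {m1, n1}
  B2 = {m2, n2}
  B3 = {m3, n3}
m0 ∈ B0, n0 ∈ B0 → same block

P ~ Q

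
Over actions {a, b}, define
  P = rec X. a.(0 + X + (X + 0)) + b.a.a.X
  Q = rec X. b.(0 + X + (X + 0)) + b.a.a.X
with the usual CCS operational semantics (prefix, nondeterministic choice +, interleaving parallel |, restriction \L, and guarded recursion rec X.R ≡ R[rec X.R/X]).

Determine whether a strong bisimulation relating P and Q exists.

not bisimilar

Reachable graph of P (4 states):
  m0 = rec X. a.(0 + X + (X + 0)) + b.a.a.X | —a→ m1, —b→ m2
  m1 = 0 + (rec X. a.(0 + X + (X + 0)) + b.a.a.X) + ((rec X. a.(0 + X + (X + 0)) + b.a.a.X) + 0) | —a→ m1, —b→ m2
  m2 = a.a.(rec X. a.(0 + X + (X + 0)) + b.a.a.X) | —a→ m3
  m3 = a.(rec X. a.(0 + X + (X + 0)) + b.a.a.X) | —a→ m0
Reachable graph of Q (4 states):
  n0 = rec X. b.(0 + X + (X + 0)) + b.a.a.X | —b→ n1, —b→ n2
  n1 = 0 + (rec X. b.(0 + X + (X + 0)) + b.a.a.X) + ((rec X. b.(0 + X + (X + 0)) + b.a.a.X) + 0) | —b→ n1, —b→ n2
  n2 = a.a.(rec X. b.(0 + X + (X + 0)) + b.a.a.X) | —a→ n3
  n3 = a.(rec X. b.(0 + X + (X + 0)) + b.a.a.X) | —a→ n0
Bisimilarity quotient blocks:
  B0 = {m0, m1}
  B1 = {m2}
  B2 = {m3}
  B3 = {n0, n1}
  B4 = {n2}
  B5 = {n3}
m0 ∈ B0, n0 ∈ B3 → different blocks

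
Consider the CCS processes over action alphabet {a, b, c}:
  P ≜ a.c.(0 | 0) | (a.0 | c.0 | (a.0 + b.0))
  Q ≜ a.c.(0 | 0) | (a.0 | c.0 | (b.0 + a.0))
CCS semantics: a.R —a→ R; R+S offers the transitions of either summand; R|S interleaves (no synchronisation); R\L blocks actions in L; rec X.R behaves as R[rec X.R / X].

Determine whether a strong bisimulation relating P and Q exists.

P's transition system — 24 states:
  u0 = a.c.(0 | 0) | (a.0 | c.0 | (a.0 + b.0)) | —a→ u1, —a→ u2, —a→ u3, —b→ u2, —c→ u4
  u1 = a.c.(0 | 0) | (0 | c.0 | (a.0 + b.0)) | —a→ u5, —a→ u6, —b→ u5, —c→ u7
  u2 = a.c.(0 | 0) | (a.0 | c.0 | 0) | —a→ u5, —a→ u8, —c→ u9
  u3 = c.(0 | 0) | (a.0 | c.0 | (a.0 + b.0)) | —a→ u6, —a→ u8, —b→ u8, —c→ u10, —c→ u11
  u4 = a.c.(0 | 0) | (a.0 | 0 | (a.0 + b.0)) | —a→ u11, —a→ u7, —a→ u9, —b→ u9
  u5 = a.c.(0 | 0) | (0 | c.0 | 0) | —a→ u12, —c→ u13
  u6 = c.(0 | 0) | (0 | c.0 | (a.0 + b.0)) | —a→ u12, —b→ u12, —c→ u14, —c→ u15
  u7 = a.c.(0 | 0) | (0 | 0 | (a.0 + b.0)) | —a→ u13, —a→ u15, —b→ u13
  u8 = c.(0 | 0) | (a.0 | c.0 | 0) | —a→ u12, —c→ u16, —c→ u17
  u9 = a.c.(0 | 0) | (a.0 | 0 | 0) | —a→ u13, —a→ u17
  u10 = 0 | 0 | (a.0 | c.0 | (a.0 + b.0)) | —a→ u14, —a→ u16, —b→ u16, —c→ u18
  u11 = c.(0 | 0) | (a.0 | 0 | (a.0 + b.0)) | —a→ u15, —a→ u17, —b→ u17, —c→ u18
  u12 = c.(0 | 0) | (0 | c.0 | 0) | —c→ u19, —c→ u20
  u13 = a.c.(0 | 0) | (0 | 0 | 0) | —a→ u20
  u14 = 0 | 0 | (0 | c.0 | (a.0 + b.0)) | —a→ u19, —b→ u19, —c→ u21
  u15 = c.(0 | 0) | (0 | 0 | (a.0 + b.0)) | —a→ u20, —b→ u20, —c→ u21
  u16 = 0 | 0 | (a.0 | c.0 | 0) | —a→ u19, —c→ u22
  u17 = c.(0 | 0) | (a.0 | 0 | 0) | —a→ u20, —c→ u22
  u18 = 0 | 0 | (a.0 | 0 | (a.0 + b.0)) | —a→ u21, —a→ u22, —b→ u22
  u19 = 0 | 0 | (0 | c.0 | 0) | —c→ u23
  u20 = c.(0 | 0) | (0 | 0 | 0) | —c→ u23
  u21 = 0 | 0 | (0 | 0 | (a.0 + b.0)) | —a→ u23, —b→ u23
  u22 = 0 | 0 | (a.0 | 0 | 0) | —a→ u23
  u23 = 0 | 0 | (0 | 0 | 0) | stopped
Q's transition system — 24 states:
  v0 = a.c.(0 | 0) | (a.0 | c.0 | (b.0 + a.0)) | —a→ v1, —a→ v2, —a→ v3, —b→ v2, —c→ v4
  v1 = a.c.(0 | 0) | (0 | c.0 | (b.0 + a.0)) | —a→ v5, —a→ v6, —b→ v5, —c→ v7
  v2 = a.c.(0 | 0) | (a.0 | c.0 | 0) | —a→ v5, —a→ v8, —c→ v9
  v3 = c.(0 | 0) | (a.0 | c.0 | (b.0 + a.0)) | —a→ v6, —a→ v8, —b→ v8, —c→ v10, —c→ v11
  v4 = a.c.(0 | 0) | (a.0 | 0 | (b.0 + a.0)) | —a→ v11, —a→ v7, —a→ v9, —b→ v9
  v5 = a.c.(0 | 0) | (0 | c.0 | 0) | —a→ v12, —c→ v13
  v6 = c.(0 | 0) | (0 | c.0 | (b.0 + a.0)) | —a→ v12, —b→ v12, —c→ v14, —c→ v15
  v7 = a.c.(0 | 0) | (0 | 0 | (b.0 + a.0)) | —a→ v13, —a→ v15, —b→ v13
  v8 = c.(0 | 0) | (a.0 | c.0 | 0) | —a→ v12, —c→ v16, —c→ v17
  v9 = a.c.(0 | 0) | (a.0 | 0 | 0) | —a→ v13, —a→ v17
  v10 = 0 | 0 | (a.0 | c.0 | (b.0 + a.0)) | —a→ v14, —a→ v16, —b→ v16, —c→ v18
  v11 = c.(0 | 0) | (a.0 | 0 | (b.0 + a.0)) | —a→ v15, —a→ v17, —b→ v17, —c→ v18
  v12 = c.(0 | 0) | (0 | c.0 | 0) | —c→ v19, —c→ v20
  v13 = a.c.(0 | 0) | (0 | 0 | 0) | —a→ v20
  v14 = 0 | 0 | (0 | c.0 | (b.0 + a.0)) | —a→ v19, —b→ v19, —c→ v21
  v15 = c.(0 | 0) | (0 | 0 | (b.0 + a.0)) | —a→ v20, —b→ v20, —c→ v21
  v16 = 0 | 0 | (a.0 | c.0 | 0) | —a→ v19, —c→ v22
  v17 = c.(0 | 0) | (a.0 | 0 | 0) | —a→ v20, —c→ v22
  v18 = 0 | 0 | (a.0 | 0 | (b.0 + a.0)) | —a→ v21, —a→ v22, —b→ v22
  v19 = 0 | 0 | (0 | c.0 | 0) | —c→ v23
  v20 = c.(0 | 0) | (0 | 0 | 0) | —c→ v23
  v21 = 0 | 0 | (0 | 0 | (b.0 + a.0)) | —a→ v23, —b→ v23
  v22 = 0 | 0 | (a.0 | 0 | 0) | —a→ v23
  v23 = 0 | 0 | (0 | 0 | 0) | stopped
Partition-refinement fixed point:
  B0 = {u0, v0}
  B1 = {u1, v1}
  B2 = {u6, v6}
  B3 = {u14, u15, v14, v15}
  B4 = {u19, u20, v19, v20}
  B5 = {u23, v23}
  B6 = {u21, v21}
  B7 = {u12, v12}
  B8 = {u7, v7}
  B9 = {u13, v13}
  B10 = {u5, v5}
  B11 = {u4, v4}
  B12 = {u9, v9}
  B13 = {u16, u17, v16, v17}
  B14 = {u22, v22}
  B15 = {u10, u11, v10, v11}
  B16 = {u18, v18}
  B17 = {u3, v3}
  B18 = {u8, v8}
  B19 = {u2, v2}
u0 ∈ B0, v0 ∈ B0 → same block

P ~ Q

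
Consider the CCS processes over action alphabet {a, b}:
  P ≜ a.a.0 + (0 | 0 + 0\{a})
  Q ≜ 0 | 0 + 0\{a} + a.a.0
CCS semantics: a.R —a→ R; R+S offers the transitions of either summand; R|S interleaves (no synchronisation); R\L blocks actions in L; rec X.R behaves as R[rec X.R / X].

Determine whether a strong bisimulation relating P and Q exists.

P's transition system — 3 states:
  u0 = a.a.0 + (0 | 0 + 0\{a}) :: ··a··> u1
  u1 = a.0 :: ··a··> u2
  u2 = 0 :: stopped
Q's transition system — 3 states:
  v0 = 0 | 0 + 0\{a} + a.a.0 :: ··a··> v1
  v1 = a.0 :: ··a··> v2
  v2 = 0 :: stopped
Partition-refinement fixed point:
  B0 = {u0, v0}
  B1 = {u1, v1}
  B2 = {u2, v2}
u0 ∈ B0, v0 ∈ B0 → same block

P ~ Q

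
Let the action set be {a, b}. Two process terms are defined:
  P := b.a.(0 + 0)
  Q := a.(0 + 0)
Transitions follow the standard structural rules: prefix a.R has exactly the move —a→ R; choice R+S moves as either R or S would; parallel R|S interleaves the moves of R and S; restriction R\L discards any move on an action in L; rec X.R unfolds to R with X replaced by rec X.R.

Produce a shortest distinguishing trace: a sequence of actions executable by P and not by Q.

b

LTS(P): 3 reachable states
  s0 = b.a.(0 + 0) | --b--▸ s1
  s1 = a.(0 + 0) | --a--▸ s2
  s2 = 0 + 0 | ∅
LTS(Q): 2 reachable states
  t0 = a.(0 + 0) | --a--▸ t1
  t1 = 0 + 0 | ∅
Run σ = ⟨b⟩ on P: start {s0}
  after b @ step 1: {s1}
  P completes σ.
Run σ = ⟨b⟩ on Q: start {t0}
  after b @ step 1: ∅ (Q stuck)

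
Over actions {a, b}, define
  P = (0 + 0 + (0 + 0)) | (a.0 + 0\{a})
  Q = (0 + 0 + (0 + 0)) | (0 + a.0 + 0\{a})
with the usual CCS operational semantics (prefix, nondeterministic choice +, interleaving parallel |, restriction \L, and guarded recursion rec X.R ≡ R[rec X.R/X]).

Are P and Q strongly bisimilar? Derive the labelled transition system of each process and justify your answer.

bisimilar

LTS(P): 2 reachable states
  u0 = (0 + 0 + (0 + 0)) | (a.0 + 0\{a}) :: —a→ u1
  u1 = (0 + 0 + (0 + 0)) | 0 :: deadlocked
LTS(Q): 2 reachable states
  v0 = (0 + 0 + (0 + 0)) | (0 + a.0 + 0\{a}) :: —a→ v1
  v1 = (0 + 0 + (0 + 0)) | 0 :: deadlocked
Coarsest stable partition (strong bisimilarity classes):
  B0 = {u0, v0}
  B1 = {u1, v1}
u0 ∈ B0, v0 ∈ B0 → same block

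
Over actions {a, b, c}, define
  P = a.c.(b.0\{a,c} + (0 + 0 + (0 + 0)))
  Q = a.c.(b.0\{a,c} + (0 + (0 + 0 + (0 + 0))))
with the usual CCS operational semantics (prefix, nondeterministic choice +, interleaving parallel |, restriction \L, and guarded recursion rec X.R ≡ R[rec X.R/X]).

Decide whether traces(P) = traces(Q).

trace-equivalent

LTS(P): 4 reachable states
  p0 = a.c.(b.0\{a,c} + (0 + 0 + (0 + 0))) | —a→ p1
  p1 = c.(b.0\{a,c} + (0 + 0 + (0 + 0))) | —c→ p2
  p2 = b.0\{a,c} + (0 + 0 + (0 + 0)) | —b→ p3
  p3 = 0\{a,c} | stopped
LTS(Q): 4 reachable states
  q0 = a.c.(b.0\{a,c} + (0 + (0 + 0 + (0 + 0)))) | —a→ q1
  q1 = c.(b.0\{a,c} + (0 + (0 + 0 + (0 + 0)))) | —c→ q2
  q2 = b.0\{a,c} + (0 + (0 + 0 + (0 + 0))) | —b→ q3
  q3 = 0\{a,c} | stopped
Coarsest stable partition (strong bisimilarity classes):
  B0 = {p0, q0}
  B1 = {p1, q1}
  B2 = {p2, q2}
  B3 = {p3, q3}
p0 ∈ B0, q0 ∈ B0 → same block
Bisimilar ⇒ trace-equivalent.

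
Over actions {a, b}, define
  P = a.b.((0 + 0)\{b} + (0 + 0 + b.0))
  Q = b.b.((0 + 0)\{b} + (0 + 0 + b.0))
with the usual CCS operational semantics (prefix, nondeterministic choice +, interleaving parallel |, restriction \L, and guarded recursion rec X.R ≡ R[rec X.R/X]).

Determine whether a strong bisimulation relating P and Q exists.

LTS(P): 4 reachable states
  s0 = a.b.((0 + 0)\{b} + (0 + 0 + b.0)) :: —a→ s1
  s1 = b.((0 + 0)\{b} + (0 + 0 + b.0)) :: —b→ s2
  s2 = (0 + 0)\{b} + (0 + 0 + b.0) :: —b→ s3
  s3 = 0 :: ∅
LTS(Q): 4 reachable states
  t0 = b.b.((0 + 0)\{b} + (0 + 0 + b.0)) :: —b→ t1
  t1 = b.((0 + 0)\{b} + (0 + 0 + b.0)) :: —b→ t2
  t2 = (0 + 0)\{b} + (0 + 0 + b.0) :: —b→ t3
  t3 = 0 :: ∅
Partition-refinement fixed point:
  B0 = {s0}
  B1 = {s1, t1}
  B2 = {s2, t2}
  B3 = {s3, t3}
  B4 = {t0}
s0 ∈ B0, t0 ∈ B4 → different blocks

P ≁ Q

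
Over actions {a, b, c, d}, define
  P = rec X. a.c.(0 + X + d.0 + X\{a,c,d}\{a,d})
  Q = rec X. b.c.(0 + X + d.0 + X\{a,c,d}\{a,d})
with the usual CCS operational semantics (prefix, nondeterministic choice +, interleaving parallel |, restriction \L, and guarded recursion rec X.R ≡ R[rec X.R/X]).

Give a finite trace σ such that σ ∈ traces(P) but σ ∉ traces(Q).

LTS(P): 4 reachable states
  m0 = rec X. a.c.(0 + X + d.0 + X\{a,c,d}\{a,d}) | ··a··> m1
  m1 = c.(0 + (rec X. a.c.(0 + X + d.0 + X\{a,c,d}\{a,d})) + d.0 + (rec X. a.c.(0 + X + d.0 + X\{a,c,d}\{a,d}))\{a,c,d}\{a,d}) | ··c··> m2
  m2 = 0 + (rec X. a.c.(0 + X + d.0 + X\{a,c,d}\{a,d})) + d.0 + (rec X. a.c.(0 + X + d.0 + X\{a,c,d}\{a,d}))\{a,c,d}\{a,d} | ··a··> m1, ··d··> m3
  m3 = 0 | deadlocked
LTS(Q): 5 reachable states
  n0 = rec X. b.c.(0 + X + d.0 + X\{a,c,d}\{a,d}) | ··b··> n1
  n1 = c.(0 + (rec X. b.c.(0 + X + d.0 + X\{a,c,d}\{a,d})) + d.0 + (rec X. b.c.(0 + X + d.0 + X\{a,c,d}\{a,d}))\{a,c,d}\{a,d}) | ··c··> n2
  n2 = 0 + (rec X. b.c.(0 + X + d.0 + X\{a,c,d}\{a,d})) + d.0 + (rec X. b.c.(0 + X + d.0 + X\{a,c,d}\{a,d}))\{a,c,d}\{a,d} | ··b··> n1, ··b··> n3, ··d··> n4
  n3 = (c.(0 + (rec X. b.c.(0 + X + d.0 + X\{a,c,d}\{a,d})) + d.0 + (rec X. b.c.(0 + X + d.0 + X\{a,c,d}\{a,d}))\{a,c,d}\{a,d}))\{a,c,d}\{a,d} | deadlocked
  n4 = 0 | deadlocked
Run σ = ⟨a⟩ on P: start {m0}
  [1] a ⇒ {m1}
  P completes σ.
Run σ = ⟨a⟩ on Q: start {n0}
  [1] a ⇒ ∅  — Q cannot continue

a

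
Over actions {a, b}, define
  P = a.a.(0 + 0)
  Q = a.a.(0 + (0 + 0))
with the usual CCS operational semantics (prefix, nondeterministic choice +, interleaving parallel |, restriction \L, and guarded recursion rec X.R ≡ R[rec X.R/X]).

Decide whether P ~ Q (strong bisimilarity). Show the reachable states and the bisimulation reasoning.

YES

P's transition system — 3 states:
  s0 = a.a.(0 + 0) ⊢ --a--▸ s1
  s1 = a.(0 + 0) ⊢ --a--▸ s2
  s2 = 0 + 0 ⊢ stopped
Q's transition system — 3 states:
  t0 = a.a.(0 + (0 + 0)) ⊢ --a--▸ t1
  t1 = a.(0 + (0 + 0)) ⊢ --a--▸ t2
  t2 = 0 + (0 + 0) ⊢ stopped
Partition-refinement fixed point:
  B0 = {s0, t0}
  B1 = {s1, t1}
  B2 = {s2, t2}
s0 ∈ B0, t0 ∈ B0 → same block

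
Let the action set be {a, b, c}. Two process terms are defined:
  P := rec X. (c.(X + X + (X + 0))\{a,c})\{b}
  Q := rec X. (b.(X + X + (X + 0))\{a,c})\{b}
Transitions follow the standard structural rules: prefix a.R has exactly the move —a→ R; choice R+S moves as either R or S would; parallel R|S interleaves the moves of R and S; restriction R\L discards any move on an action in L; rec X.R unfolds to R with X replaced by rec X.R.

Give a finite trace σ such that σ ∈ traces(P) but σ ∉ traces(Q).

c

LTS(P): 2 reachable states
  s0 = rec X. (c.(X + X + (X + 0))\{a,c})\{b} | ··c··> s1
  s1 = ((rec X. (c.(X + X + (X + 0))\{a,c})\{b}) + (rec X. (c.(X + X + (X + 0))\{a,c})\{b}) + ((rec X. (c.(X + X + (X + 0))\{a,c})\{b}) + 0))\{a,c}\{b} | ∅
LTS(Q): 1 reachable states
  t0 = rec X. (b.(X + X + (X + 0))\{a,c})\{b} | ∅
Trace ⟨c⟩ through P, begin at {s0}:
  after c @ step 1: {s1}
  P completes σ.
Trace ⟨c⟩ through Q, begin at {t0}:
  after c @ step 1: ∅  — Q cannot continue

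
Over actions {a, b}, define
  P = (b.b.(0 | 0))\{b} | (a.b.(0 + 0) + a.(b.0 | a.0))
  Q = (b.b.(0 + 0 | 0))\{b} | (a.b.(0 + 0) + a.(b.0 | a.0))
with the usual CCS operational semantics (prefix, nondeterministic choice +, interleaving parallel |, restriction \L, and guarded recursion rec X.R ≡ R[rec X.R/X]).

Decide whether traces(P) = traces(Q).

trace-equivalent

P's transition system — 7 states:
  m0 = (b.b.(0 | 0))\{b} | (a.b.(0 + 0) + a.(b.0 | a.0)) | =a=> m1, =a=> m2
  m1 = (b.b.(0 | 0))\{b} | (b.0 | a.0) | =a=> m3, =b=> m4
  m2 = (b.b.(0 | 0))\{b} | b.(0 + 0) | =b=> m5
  m3 = (b.b.(0 | 0))\{b} | (b.0 | 0) | =b=> m6
  m4 = (b.b.(0 | 0))\{b} | (0 | a.0) | =a=> m6
  m5 = (b.b.(0 | 0))\{b} | (0 + 0) | deadlocked
  m6 = (b.b.(0 | 0))\{b} | (0 | 0) | deadlocked
Q's transition system — 7 states:
  n0 = (b.b.(0 + 0 | 0))\{b} | (a.b.(0 + 0) + a.(b.0 | a.0)) | =a=> n1, =a=> n2
  n1 = (b.b.(0 + 0 | 0))\{b} | (b.0 | a.0) | =a=> n3, =b=> n4
  n2 = (b.b.(0 + 0 | 0))\{b} | b.(0 + 0) | =b=> n5
  n3 = (b.b.(0 + 0 | 0))\{b} | (b.0 | 0) | =b=> n6
  n4 = (b.b.(0 + 0 | 0))\{b} | (0 | a.0) | =a=> n6
  n5 = (b.b.(0 + 0 | 0))\{b} | (0 + 0) | deadlocked
  n6 = (b.b.(0 + 0 | 0))\{b} | (0 | 0) | deadlocked
Partition-refinement fixed point:
  B0 = {m0, n0}
  B1 = {m2, m3, n2, n3}
  B2 = {m5, m6, n5, n6}
  B3 = {m1, n1}
  B4 = {m4, n4}
m0 ∈ B0, n0 ∈ B0 → same block
Bisimilar ⇒ trace-equivalent.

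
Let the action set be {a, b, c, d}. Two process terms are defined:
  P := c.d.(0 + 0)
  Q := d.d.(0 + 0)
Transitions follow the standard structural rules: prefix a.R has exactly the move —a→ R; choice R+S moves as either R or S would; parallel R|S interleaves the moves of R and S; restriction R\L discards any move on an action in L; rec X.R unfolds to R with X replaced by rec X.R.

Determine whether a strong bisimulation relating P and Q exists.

LTS(P): 3 reachable states
  m0 = c.d.(0 + 0) :: =c=> m1
  m1 = d.(0 + 0) :: =d=> m2
  m2 = 0 + 0 :: deadlocked
LTS(Q): 3 reachable states
  n0 = d.d.(0 + 0) :: =d=> n1
  n1 = d.(0 + 0) :: =d=> n2
  n2 = 0 + 0 :: deadlocked
Bisimilarity quotient blocks:
  B0 = {m0}
  B1 = {m1, n1}
  B2 = {m2, n2}
  B3 = {n0}
m0 ∈ B0, n0 ∈ B3 → different blocks

not bisimilar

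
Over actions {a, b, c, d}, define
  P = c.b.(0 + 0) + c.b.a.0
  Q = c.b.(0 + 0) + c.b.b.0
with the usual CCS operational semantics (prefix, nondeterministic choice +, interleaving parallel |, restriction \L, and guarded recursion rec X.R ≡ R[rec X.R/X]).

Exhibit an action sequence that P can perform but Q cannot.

cba

Reachable graph of P (6 states):
  u0 = c.b.(0 + 0) + c.b.a.0 | -c-> u1, -c-> u2
  u1 = b.(0 + 0) | -b-> u3
  u2 = b.a.0 | -b-> u4
  u3 = 0 + 0 | stopped
  u4 = a.0 | -a-> u5
  u5 = 0 | stopped
Reachable graph of Q (6 states):
  v0 = c.b.(0 + 0) + c.b.b.0 | -c-> v1, -c-> v2
  v1 = b.(0 + 0) | -b-> v3
  v2 = b.b.0 | -b-> v4
  v3 = 0 + 0 | stopped
  v4 = b.0 | -b-> v5
  v5 = 0 | stopped
Trace ⟨cba⟩ through P, begin at {u0}:
  after c @ step 1: {u1, u2}
  after b @ step 2: {u3, u4}
  after a @ step 3: {u5}
  P completes σ.
Trace ⟨cba⟩ through Q, begin at {v0}:
  after c @ step 1: {v1, v2}
  after b @ step 2: {v3, v4}
  after a @ step 3: ∅  — Q cannot continue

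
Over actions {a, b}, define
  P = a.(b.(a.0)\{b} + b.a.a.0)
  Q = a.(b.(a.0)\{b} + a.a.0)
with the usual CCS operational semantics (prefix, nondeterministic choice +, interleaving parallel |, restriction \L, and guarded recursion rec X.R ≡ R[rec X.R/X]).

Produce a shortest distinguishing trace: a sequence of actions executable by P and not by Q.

Reachable graph of P (7 states):
  u0 = a.(b.(a.0)\{b} + b.a.a.0) | —a→ u1
  u1 = b.(a.0)\{b} + b.a.a.0 | —b→ u2, —b→ u3
  u2 = (a.0)\{b} | —a→ u4
  u3 = a.a.0 | —a→ u5
  u4 = 0\{b} | ∅
  u5 = a.0 | —a→ u6
  u6 = 0 | ∅
Reachable graph of Q (6 states):
  v0 = a.(b.(a.0)\{b} + a.a.0) | —a→ v1
  v1 = b.(a.0)\{b} + a.a.0 | —a→ v2, —b→ v3
  v2 = a.0 | —a→ v4
  v3 = (a.0)\{b} | —a→ v5
  v4 = 0 | ∅
  v5 = 0\{b} | ∅
Run σ = ⟨abaa⟩ on P: start {u0}
  after a @ step 1: {u1}
  after b @ step 2: {u2, u3}
  after a @ step 3: {u4, u5}
  after a @ step 4: {u6}
  P completes σ.
Run σ = ⟨abaa⟩ on Q: start {v0}
  after a @ step 1: {v1}
  after b @ step 2: {v3}
  after a @ step 3: {v5}
  after a @ step 4: ∅  — Q cannot continue

abaa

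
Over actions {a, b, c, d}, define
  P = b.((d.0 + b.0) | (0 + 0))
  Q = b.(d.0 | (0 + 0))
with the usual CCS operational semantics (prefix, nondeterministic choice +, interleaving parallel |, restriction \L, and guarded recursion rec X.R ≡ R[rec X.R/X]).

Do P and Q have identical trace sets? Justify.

traces(P) ≠ traces(Q) — witness ⟨bb⟩

P's transition system — 3 states:
  u0 = b.((d.0 + b.0) | (0 + 0)) :: —b→ u1
  u1 = (d.0 + b.0) | (0 + 0) :: —b→ u2, —d→ u2
  u2 = 0 | (0 + 0) :: stopped
Q's transition system — 3 states:
  v0 = b.(d.0 | (0 + 0)) :: —b→ v1
  v1 = d.0 | (0 + 0) :: —d→ v2
  v2 = 0 | (0 + 0) :: stopped
Run σ = ⟨bb⟩ on P: start {u0}
  step 1 (b): {u1}
  step 2 (b): {u2}
  P completes σ.
Run σ = ⟨bb⟩ on Q: start {v0}
  step 1 (b): {v1}
  step 2 (b): ∅  — Q cannot continue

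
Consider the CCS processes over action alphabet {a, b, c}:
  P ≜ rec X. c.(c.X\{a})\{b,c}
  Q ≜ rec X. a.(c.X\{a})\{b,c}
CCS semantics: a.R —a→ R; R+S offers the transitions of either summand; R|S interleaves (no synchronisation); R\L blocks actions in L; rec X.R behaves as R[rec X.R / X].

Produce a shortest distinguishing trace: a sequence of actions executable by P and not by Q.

P's transition system — 2 states:
  s0 = rec X. c.(c.X\{a})\{b,c} | ··c··> s1
  s1 = (c.(rec X. c.(c.X\{a})\{b,c})\{a})\{b,c} | deadlocked
Q's transition system — 2 states:
  t0 = rec X. a.(c.X\{a})\{b,c} | ··a··> t1
  t1 = (c.(rec X. a.(c.X\{a})\{b,c})\{a})\{b,c} | deadlocked
Run σ = ⟨c⟩ on P: start {s0}
  after c @ step 1: {s1}
  — P admits the full trace.
Run σ = ⟨c⟩ on Q: start {t0}
  after c @ step 1: ∅  — Q cannot continue

c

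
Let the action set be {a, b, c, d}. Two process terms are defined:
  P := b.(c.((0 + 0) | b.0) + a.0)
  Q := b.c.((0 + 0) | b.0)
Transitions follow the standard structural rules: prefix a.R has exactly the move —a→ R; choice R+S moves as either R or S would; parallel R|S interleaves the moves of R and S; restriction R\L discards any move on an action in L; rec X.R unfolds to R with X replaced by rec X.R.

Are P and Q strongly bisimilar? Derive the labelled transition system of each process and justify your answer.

P ≁ Q

Reachable graph of P (5 states):
  p0 = b.(c.((0 + 0) | b.0) + a.0) ⊢ --b--▸ p1
  p1 = c.((0 + 0) | b.0) + a.0 ⊢ --a--▸ p2, --c--▸ p3
  p2 = 0 ⊢ (no moves)
  p3 = (0 + 0) | b.0 ⊢ --b--▸ p4
  p4 = (0 + 0) | 0 ⊢ (no moves)
Reachable graph of Q (4 states):
  q0 = b.c.((0 + 0) | b.0) ⊢ --b--▸ q1
  q1 = c.((0 + 0) | b.0) ⊢ --c--▸ q2
  q2 = (0 + 0) | b.0 ⊢ --b--▸ q3
  q3 = (0 + 0) | 0 ⊢ (no moves)
Bisimilarity quotient blocks:
  B0 = {p0}
  B1 = {p1}
  B2 = {p3, q2}
  B3 = {p2, p4, q3}
  B4 = {q0}
  B5 = {q1}
p0 ∈ B0, q0 ∈ B4 → different blocks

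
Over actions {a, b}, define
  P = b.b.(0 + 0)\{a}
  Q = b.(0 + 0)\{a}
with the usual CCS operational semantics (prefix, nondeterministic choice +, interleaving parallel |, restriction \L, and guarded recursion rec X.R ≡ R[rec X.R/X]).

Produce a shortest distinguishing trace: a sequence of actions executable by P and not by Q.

bb

P's transition system — 3 states:
  s0 = b.b.(0 + 0)\{a} has moves --b--▸ s1
  s1 = b.(0 + 0)\{a} has moves --b--▸ s2
  s2 = (0 + 0)\{a} has moves (no moves)
Q's transition system — 2 states:
  t0 = b.(0 + 0)\{a} has moves --b--▸ t1
  t1 = (0 + 0)\{a} has moves (no moves)
Executing bb from P (initial set {s0}):
  [1] b ⇒ {s1}
  [2] b ⇒ {s2}
  P completes σ.
Executing bb from Q (initial set {t0}):
  [1] b ⇒ {t1}
  [2] b ⇒ ∅ (Q stuck)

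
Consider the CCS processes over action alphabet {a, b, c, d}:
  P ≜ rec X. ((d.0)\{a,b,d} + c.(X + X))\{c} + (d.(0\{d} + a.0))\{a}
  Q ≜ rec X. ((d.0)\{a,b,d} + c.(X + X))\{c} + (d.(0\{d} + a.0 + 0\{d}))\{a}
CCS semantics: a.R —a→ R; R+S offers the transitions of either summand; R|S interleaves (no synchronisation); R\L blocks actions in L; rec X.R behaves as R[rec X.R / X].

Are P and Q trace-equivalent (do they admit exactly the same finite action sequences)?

traces(P) = traces(Q)

P's transition system — 2 states:
  p0 = rec X. ((d.0)\{a,b,d} + c.(X + X))\{c} + (d.(0\{d} + a.0))\{a} :: --d--▸ p1
  p1 = (0\{d} + a.0)\{a} :: (no moves)
Q's transition system — 2 states:
  q0 = rec X. ((d.0)\{a,b,d} + c.(X + X))\{c} + (d.(0\{d} + a.0 + 0\{d}))\{a} :: --d--▸ q1
  q1 = (0\{d} + a.0 + 0\{d})\{a} :: (no moves)
Bisimilarity quotient blocks:
  B0 = {p0, q0}
  B1 = {p1, q1}
p0 ∈ B0, q0 ∈ B0 → same block
Bisimilar ⇒ trace-equivalent.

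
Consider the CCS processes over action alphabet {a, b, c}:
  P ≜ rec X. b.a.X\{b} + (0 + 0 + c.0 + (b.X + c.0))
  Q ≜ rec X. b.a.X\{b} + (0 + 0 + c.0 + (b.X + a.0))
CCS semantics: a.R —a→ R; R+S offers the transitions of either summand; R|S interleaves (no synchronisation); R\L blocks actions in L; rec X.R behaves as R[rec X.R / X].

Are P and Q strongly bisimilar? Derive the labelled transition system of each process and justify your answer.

Reachable graph of P (5 states):
  s0 = rec X. b.a.X\{b} + (0 + 0 + c.0 + (b.X + c.0)) has moves -b-> s0, -b-> s1, -c-> s2
  s1 = a.(rec X. b.a.X\{b} + (0 + 0 + c.0 + (b.X + c.0)))\{b} has moves -a-> s3
  s2 = 0 has moves (no moves)
  s3 = (rec X. b.a.X\{b} + (0 + 0 + c.0 + (b.X + c.0)))\{b} has moves -c-> s4
  s4 = 0\{b} has moves (no moves)
Reachable graph of Q (5 states):
  t0 = rec X. b.a.X\{b} + (0 + 0 + c.0 + (b.X + a.0)) has moves -a-> t1, -b-> t0, -b-> t2, -c-> t1
  t1 = 0 has moves (no moves)
  t2 = a.(rec X. b.a.X\{b} + (0 + 0 + c.0 + (b.X + a.0)))\{b} has moves -a-> t3
  t3 = (rec X. b.a.X\{b} + (0 + 0 + c.0 + (b.X + a.0)))\{b} has moves -a-> t4, -c-> t4
  t4 = 0\{b} has moves (no moves)
Bisimilarity quotient blocks:
  B0 = {s0}
  B1 = {s1}
  B2 = {s3}
  B3 = {s2, s4, t1, t4}
  B4 = {t0}
  B5 = {t2}
  B6 = {t3}
s0 ∈ B0, t0 ∈ B4 → different blocks

P ≁ Q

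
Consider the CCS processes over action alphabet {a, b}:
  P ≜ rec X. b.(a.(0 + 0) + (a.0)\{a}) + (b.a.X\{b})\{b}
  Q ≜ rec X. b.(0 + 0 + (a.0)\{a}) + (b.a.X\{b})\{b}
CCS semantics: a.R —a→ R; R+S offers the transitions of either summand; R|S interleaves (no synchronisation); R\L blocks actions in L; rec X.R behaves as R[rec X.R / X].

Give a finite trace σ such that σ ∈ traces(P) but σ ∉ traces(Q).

ba

LTS(P): 3 reachable states
  s0 = rec X. b.(a.(0 + 0) + (a.0)\{a}) + (b.a.X\{b})\{b} | —b→ s1
  s1 = a.(0 + 0) + (a.0)\{a} | —a→ s2
  s2 = 0 + 0 | ∅
LTS(Q): 2 reachable states
  t0 = rec X. b.(0 + 0 + (a.0)\{a}) + (b.a.X\{b})\{b} | —b→ t1
  t1 = 0 + 0 + (a.0)\{a} | ∅
Executing ba from P (initial set {s0}):
  step 1 (b): {s1}
  step 2 (a): {s2}
  ✓ P
Executing ba from Q (initial set {t0}):
  step 1 (b): {t1}
  step 2 (a): no successor for Q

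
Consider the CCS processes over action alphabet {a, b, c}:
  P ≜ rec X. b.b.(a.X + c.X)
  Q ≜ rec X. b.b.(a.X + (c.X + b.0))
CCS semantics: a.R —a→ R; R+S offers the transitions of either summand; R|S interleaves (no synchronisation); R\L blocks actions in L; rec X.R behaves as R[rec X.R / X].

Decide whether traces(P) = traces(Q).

LTS(P): 3 reachable states
  u0 = rec X. b.b.(a.X + c.X) → —b→ u1
  u1 = b.(a.(rec X. b.b.(a.X + c.X)) + c.(rec X. b.b.(a.X + c.X))) → —b→ u2
  u2 = a.(rec X. b.b.(a.X + c.X)) + c.(rec X. b.b.(a.X + c.X)) → —a→ u0, —c→ u0
LTS(Q): 4 reachable states
  v0 = rec X. b.b.(a.X + (c.X + b.0)) → —b→ v1
  v1 = b.(a.(rec X. b.b.(a.X + (c.X + b.0))) + (c.(rec X. b.b.(a.X + (c.X + b.0))) + b.0)) → —b→ v2
  v2 = a.(rec X. b.b.(a.X + (c.X + b.0))) + (c.(rec X. b.b.(a.X + (c.X + b.0))) + b.0) → —a→ v0, —b→ v3, —c→ v0
  v3 = 0 → deadlocked
Trace ⟨bbb⟩ through Q, begin at {v0}:
  step 1 (b): {v1}
  step 2 (b): {v2}
  step 3 (b): {v3}
  ✓ Q
Trace ⟨bbb⟩ through P, begin at {u0}:
  step 1 (b): {u1}
  step 2 (b): {u2}
  step 3 (b): ∅ (P stuck)

traces(P) ≠ traces(Q) — witness ⟨bbb⟩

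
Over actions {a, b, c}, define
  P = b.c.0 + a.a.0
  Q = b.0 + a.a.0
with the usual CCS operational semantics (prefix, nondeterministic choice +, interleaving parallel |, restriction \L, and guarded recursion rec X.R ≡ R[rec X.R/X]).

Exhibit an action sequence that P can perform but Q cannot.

Reachable graph of P (4 states):
  u0 = b.c.0 + a.a.0 | -a-> u1, -b-> u2
  u1 = a.0 | -a-> u3
  u2 = c.0 | -c-> u3
  u3 = 0 | (no moves)
Reachable graph of Q (3 states):
  v0 = b.0 + a.a.0 | -a-> v1, -b-> v2
  v1 = a.0 | -a-> v2
  v2 = 0 | (no moves)
Executing bc from P (initial set {u0}):
  step 1 (b): {u2}
  step 2 (c): {u3}
  — P admits the full trace.
Executing bc from Q (initial set {v0}):
  step 1 (b): {v2}
  step 2 (c): no successor for Q

bc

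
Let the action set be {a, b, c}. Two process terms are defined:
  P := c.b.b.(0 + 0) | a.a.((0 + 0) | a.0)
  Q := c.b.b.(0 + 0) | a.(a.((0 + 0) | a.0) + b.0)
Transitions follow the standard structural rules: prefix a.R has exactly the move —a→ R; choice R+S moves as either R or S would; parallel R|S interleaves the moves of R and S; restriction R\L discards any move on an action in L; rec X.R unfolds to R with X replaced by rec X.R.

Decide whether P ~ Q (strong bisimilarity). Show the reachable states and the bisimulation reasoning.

NO

Reachable graph of P (16 states):
  p0 = c.b.b.(0 + 0) | a.a.((0 + 0) | a.0) ⊢ --a--▸ p1, --c--▸ p2
  p1 = c.b.b.(0 + 0) | a.((0 + 0) | a.0) ⊢ --a--▸ p3, --c--▸ p4
  p2 = b.b.(0 + 0) | a.a.((0 + 0) | a.0) ⊢ --a--▸ p4, --b--▸ p5
  p3 = c.b.b.(0 + 0) | ((0 + 0) | a.0) ⊢ --a--▸ p6, --c--▸ p7
  p4 = b.b.(0 + 0) | a.((0 + 0) | a.0) ⊢ --a--▸ p7, --b--▸ p8
  p5 = b.(0 + 0) | a.a.((0 + 0) | a.0) ⊢ --a--▸ p8, --b--▸ p9
  p6 = c.b.b.(0 + 0) | ((0 + 0) | 0) ⊢ --c--▸ p10
  p7 = b.b.(0 + 0) | ((0 + 0) | a.0) ⊢ --a--▸ p10, --b--▸ p11
  p8 = b.(0 + 0) | a.((0 + 0) | a.0) ⊢ --a--▸ p11, --b--▸ p12
  p9 = (0 + 0) | a.a.((0 + 0) | a.0) ⊢ --a--▸ p12
  p10 = b.b.(0 + 0) | ((0 + 0) | 0) ⊢ --b--▸ p13
  p11 = b.(0 + 0) | ((0 + 0) | a.0) ⊢ --a--▸ p13, --b--▸ p14
  p12 = (0 + 0) | a.((0 + 0) | a.0) ⊢ --a--▸ p14
  p13 = b.(0 + 0) | ((0 + 0) | 0) ⊢ --b--▸ p15
  p14 = (0 + 0) | ((0 + 0) | a.0) ⊢ --a--▸ p15
  p15 = (0 + 0) | ((0 + 0) | 0) ⊢ ·
Reachable graph of Q (20 states):
  q0 = c.b.b.(0 + 0) | a.(a.((0 + 0) | a.0) + b.0) ⊢ --a--▸ q1, --c--▸ q2
  q1 = c.b.b.(0 + 0) | (a.((0 + 0) | a.0) + b.0) ⊢ --a--▸ q3, --b--▸ q4, --c--▸ q5
  q2 = b.b.(0 + 0) | a.(a.((0 + 0) | a.0) + b.0) ⊢ --a--▸ q5, --b--▸ q6
  q3 = c.b.b.(0 + 0) | ((0 + 0) | a.0) ⊢ --a--▸ q7, --c--▸ q8
  q4 = c.b.b.(0 + 0) | 0 ⊢ --c--▸ q9
  q5 = b.b.(0 + 0) | (a.((0 + 0) | a.0) + b.0) ⊢ --a--▸ q8, --b--▸ q10, --b--▸ q9
  q6 = b.(0 + 0) | a.(a.((0 + 0) | a.0) + b.0) ⊢ --a--▸ q10, --b--▸ q11
  q7 = c.b.b.(0 + 0) | ((0 + 0) | 0) ⊢ --c--▸ q12
  q8 = b.b.(0 + 0) | ((0 + 0) | a.0) ⊢ --a--▸ q12, --b--▸ q13
  q9 = b.b.(0 + 0) | 0 ⊢ --b--▸ q14
  q10 = b.(0 + 0) | (a.((0 + 0) | a.0) + b.0) ⊢ --a--▸ q13, --b--▸ q14, --b--▸ q15
  q11 = (0 + 0) | a.(a.((0 + 0) | a.0) + b.0) ⊢ --a--▸ q15
  q12 = b.b.(0 + 0) | ((0 + 0) | 0) ⊢ --b--▸ q16
  q13 = b.(0 + 0) | ((0 + 0) | a.0) ⊢ --a--▸ q16, --b--▸ q17
  q14 = b.(0 + 0) | 0 ⊢ --b--▸ q18
  q15 = (0 + 0) | (a.((0 + 0) | a.0) + b.0) ⊢ --a--▸ q17, --b--▸ q18
  q16 = b.(0 + 0) | ((0 + 0) | 0) ⊢ --b--▸ q19
  q17 = (0 + 0) | ((0 + 0) | a.0) ⊢ --a--▸ q19
  q18 = (0 + 0) | 0 ⊢ ·
  q19 = (0 + 0) | ((0 + 0) | 0) ⊢ ·
Partition-refinement fixed point:
  B0 = {p0}
  B1 = {p1}
  B2 = {p4}
  B3 = {p8}
  B4 = {p11, q13}
  B5 = {p13, q14, q16}
  B6 = {p15, q18, q19}
  B7 = {p14, q17}
  B8 = {p12}
  B9 = {p7, q8}
  B10 = {p10, q12, q9}
  B11 = {p3, q3}
  B12 = {p6, q4, q7}
  B13 = {p2}
  B14 = {p5}
  B15 = {p9}
  B16 = {q0}
  B17 = {q2}
  B18 = {q5}
  B19 = {q10}
  B20 = {q15}
  B21 = {q6}
  B22 = {q11}
  B23 = {q1}
p0 ∈ B0, q0 ∈ B16 → different blocks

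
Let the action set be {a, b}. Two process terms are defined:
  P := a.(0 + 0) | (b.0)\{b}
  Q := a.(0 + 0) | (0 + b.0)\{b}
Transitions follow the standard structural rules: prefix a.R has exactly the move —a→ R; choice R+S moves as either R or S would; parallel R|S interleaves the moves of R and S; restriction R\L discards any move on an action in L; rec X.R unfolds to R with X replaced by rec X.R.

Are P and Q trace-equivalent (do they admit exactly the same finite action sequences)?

LTS(P): 2 reachable states
  p0 = a.(0 + 0) | (b.0)\{b} :: --a--▸ p1
  p1 = (0 + 0) | (b.0)\{b} :: ∅
LTS(Q): 2 reachable states
  q0 = a.(0 + 0) | (0 + b.0)\{b} :: --a--▸ q1
  q1 = (0 + 0) | (0 + b.0)\{b} :: ∅
Bisimilarity quotient blocks:
  B0 = {p0, q0}
  B1 = {p1, q1}
p0 ∈ B0, q0 ∈ B0 → same block
Bisimilar ⇒ trace-equivalent.

traces(P) = traces(Q)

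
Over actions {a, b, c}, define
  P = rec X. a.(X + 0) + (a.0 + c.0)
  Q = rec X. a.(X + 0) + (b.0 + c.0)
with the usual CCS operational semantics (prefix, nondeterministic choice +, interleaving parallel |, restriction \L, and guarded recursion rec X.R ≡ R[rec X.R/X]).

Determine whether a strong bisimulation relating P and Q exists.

P ≁ Q

LTS(P): 3 reachable states
  m0 = rec X. a.(X + 0) + (a.0 + c.0) has moves -a-> m1, -a-> m2, -c-> m2
  m1 = (rec X. a.(X + 0) + (a.0 + c.0)) + 0 has moves -a-> m1, -a-> m2, -c-> m2
  m2 = 0 has moves ∅
LTS(Q): 3 reachable states
  n0 = rec X. a.(X + 0) + (b.0 + c.0) has moves -a-> n1, -b-> n2, -c-> n2
  n1 = (rec X. a.(X + 0) + (b.0 + c.0)) + 0 has moves -a-> n1, -b-> n2, -c-> n2
  n2 = 0 has moves ∅
Coarsest stable partition (strong bisimilarity classes):
  B0 = {m0, m1}
  B1 = {m2, n2}
  B2 = {n0, n1}
m0 ∈ B0, n0 ∈ B2 → different blocks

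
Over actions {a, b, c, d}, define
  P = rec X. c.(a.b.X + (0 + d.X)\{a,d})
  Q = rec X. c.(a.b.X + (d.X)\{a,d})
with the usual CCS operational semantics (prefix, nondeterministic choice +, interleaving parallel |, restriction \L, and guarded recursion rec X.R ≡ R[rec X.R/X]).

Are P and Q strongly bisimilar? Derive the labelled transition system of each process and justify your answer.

bisimilar

LTS(P): 3 reachable states
  s0 = rec X. c.(a.b.X + (0 + d.X)\{a,d}) :: —c→ s1
  s1 = a.b.(rec X. c.(a.b.X + (0 + d.X)\{a,d})) + (0 + d.(rec X. c.(a.b.X + (0 + d.X)\{a,d})))\{a,d} :: —a→ s2
  s2 = b.(rec X. c.(a.b.X + (0 + d.X)\{a,d})) :: —b→ s0
LTS(Q): 3 reachable states
  t0 = rec X. c.(a.b.X + (d.X)\{a,d}) :: —c→ t1
  t1 = a.b.(rec X. c.(a.b.X + (d.X)\{a,d})) + (d.(rec X. c.(a.b.X + (d.X)\{a,d})))\{a,d} :: —a→ t2
  t2 = b.(rec X. c.(a.b.X + (d.X)\{a,d})) :: —b→ t0
Coarsest stable partition (strong bisimilarity classes):
  B0 = {s0, t0}
  B1 = {s1, t1}
  B2 = {s2, t2}
s0 ∈ B0, t0 ∈ B0 → same block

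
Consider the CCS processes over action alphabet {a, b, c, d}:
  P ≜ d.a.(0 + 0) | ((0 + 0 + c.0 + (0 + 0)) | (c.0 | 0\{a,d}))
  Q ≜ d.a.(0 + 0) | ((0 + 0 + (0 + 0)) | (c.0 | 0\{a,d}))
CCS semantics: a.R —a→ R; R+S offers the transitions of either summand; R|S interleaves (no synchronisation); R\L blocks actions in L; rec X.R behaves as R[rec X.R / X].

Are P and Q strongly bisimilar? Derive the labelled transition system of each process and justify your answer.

NO

Reachable graph of P (12 states):
  m0 = d.a.(0 + 0) | ((0 + 0 + c.0 + (0 + 0)) | (c.0 | 0\{a,d})) → -c-> m1, -c-> m2, -d-> m3
  m1 = d.a.(0 + 0) | ((0 + 0 + c.0 + (0 + 0)) | (0 | 0\{a,d})) → -c-> m4, -d-> m5
  m2 = d.a.(0 + 0) | (0 | (c.0 | 0\{a,d})) → -c-> m4, -d-> m6
  m3 = a.(0 + 0) | ((0 + 0 + c.0 + (0 + 0)) | (c.0 | 0\{a,d})) → -a-> m7, -c-> m5, -c-> m6
  m4 = d.a.(0 + 0) | (0 | (0 | 0\{a,d})) → -d-> m8
  m5 = a.(0 + 0) | ((0 + 0 + c.0 + (0 + 0)) | (0 | 0\{a,d})) → -a-> m9, -c-> m8
  m6 = a.(0 + 0) | (0 | (c.0 | 0\{a,d})) → -a-> m10, -c-> m8
  m7 = (0 + 0) | ((0 + 0 + c.0 + (0 + 0)) | (c.0 | 0\{a,d})) → -c-> m10, -c-> m9
  m8 = a.(0 + 0) | (0 | (0 | 0\{a,d})) → -a-> m11
  m9 = (0 + 0) | ((0 + 0 + c.0 + (0 + 0)) | (0 | 0\{a,d})) → -c-> m11
  m10 = (0 + 0) | (0 | (c.0 | 0\{a,d})) → -c-> m11
  m11 = (0 + 0) | (0 | (0 | 0\{a,d})) → ∅
Reachable graph of Q (6 states):
  n0 = d.a.(0 + 0) | ((0 + 0 + (0 + 0)) | (c.0 | 0\{a,d})) → -c-> n1, -d-> n2
  n1 = d.a.(0 + 0) | ((0 + 0 + (0 + 0)) | (0 | 0\{a,d})) → -d-> n3
  n2 = a.(0 + 0) | ((0 + 0 + (0 + 0)) | (c.0 | 0\{a,d})) → -a-> n4, -c-> n3
  n3 = a.(0 + 0) | ((0 + 0 + (0 + 0)) | (0 | 0\{a,d})) → -a-> n5
  n4 = (0 + 0) | ((0 + 0 + (0 + 0)) | (c.0 | 0\{a,d})) → -c-> n5
  n5 = (0 + 0) | ((0 + 0 + (0 + 0)) | (0 | 0\{a,d})) → ∅
Partition-refinement fixed point:
  B0 = {m0}
  B1 = {m1, m2, n0}
  B2 = {m5, m6, n2}
  B3 = {m8, n3}
  B4 = {m11, n5}
  B5 = {m10, m9, n4}
  B6 = {m4, n1}
  B7 = {m3}
  B8 = {m7}
m0 ∈ B0, n0 ∈ B1 → different blocks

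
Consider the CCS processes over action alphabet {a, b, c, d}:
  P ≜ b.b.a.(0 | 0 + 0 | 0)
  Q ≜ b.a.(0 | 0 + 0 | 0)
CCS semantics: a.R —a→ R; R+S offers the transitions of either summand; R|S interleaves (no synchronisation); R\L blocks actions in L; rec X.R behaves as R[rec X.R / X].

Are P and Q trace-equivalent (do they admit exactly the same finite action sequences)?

traces(P) ≠ traces(Q) — witness ⟨bb⟩

P's transition system — 4 states:
  u0 = b.b.a.(0 | 0 + 0 | 0) → --b--▸ u1
  u1 = b.a.(0 | 0 + 0 | 0) → --b--▸ u2
  u2 = a.(0 | 0 + 0 | 0) → --a--▸ u3
  u3 = 0 | 0 + 0 | 0 → deadlocked
Q's transition system — 3 states:
  v0 = b.a.(0 | 0 + 0 | 0) → --b--▸ v1
  v1 = a.(0 | 0 + 0 | 0) → --a--▸ v2
  v2 = 0 | 0 + 0 | 0 → deadlocked
Executing bb from P (initial set {u0}):
  after b @ step 1: {u1}
  after b @ step 2: {u2}
  P completes σ.
Executing bb from Q (initial set {v0}):
  after b @ step 1: {v1}
  after b @ step 2: ∅ (Q stuck)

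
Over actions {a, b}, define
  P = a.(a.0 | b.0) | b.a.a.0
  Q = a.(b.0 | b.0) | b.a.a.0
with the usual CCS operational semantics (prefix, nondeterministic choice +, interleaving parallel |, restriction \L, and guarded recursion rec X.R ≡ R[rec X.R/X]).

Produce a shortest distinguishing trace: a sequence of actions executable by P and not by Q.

aa

LTS(P): 20 reachable states
  m0 = a.(a.0 | b.0) | b.a.a.0 | -a-> m1, -b-> m2
  m1 = a.0 | b.0 | b.a.a.0 | -a-> m3, -b-> m4, -b-> m5
  m2 = a.(a.0 | b.0) | a.a.0 | -a-> m5, -a-> m6
  m3 = 0 | b.0 | b.a.a.0 | -b-> m7, -b-> m8
  m4 = a.0 | 0 | b.a.a.0 | -a-> m7, -b-> m9
  m5 = a.0 | b.0 | a.a.0 | -a-> m10, -a-> m8, -b-> m9
  m6 = a.(a.0 | b.0) | a.0 | -a-> m10, -a-> m11
  m7 = 0 | 0 | b.a.a.0 | -b-> m12
  m8 = 0 | b.0 | a.a.0 | -a-> m13, -b-> m12
  m9 = a.0 | 0 | a.a.0 | -a-> m12, -a-> m14
  m10 = a.0 | b.0 | a.0 | -a-> m13, -a-> m15, -b-> m14
  m11 = a.(a.0 | b.0) | 0 | -a-> m15
  m12 = 0 | 0 | a.a.0 | -a-> m16
  m13 = 0 | b.0 | a.0 | -a-> m17, -b-> m16
  m14 = a.0 | 0 | a.0 | -a-> m16, -a-> m18
  m15 = a.0 | b.0 | 0 | -a-> m17, -b-> m18
  m16 = 0 | 0 | a.0 | -a-> m19
  m17 = 0 | b.0 | 0 | -b-> m19
  m18 = a.0 | 0 | 0 | -a-> m19
  m19 = 0 | 0 | 0 | ·
LTS(Q): 20 reachable states
  n0 = a.(b.0 | b.0) | b.a.a.0 | -a-> n1, -b-> n2
  n1 = b.0 | b.0 | b.a.a.0 | -b-> n3, -b-> n4, -b-> n5
  n2 = a.(b.0 | b.0) | a.a.0 | -a-> n5, -a-> n6
  n3 = 0 | b.0 | b.a.a.0 | -b-> n7, -b-> n8
  n4 = b.0 | 0 | b.a.a.0 | -b-> n7, -b-> n9
  n5 = b.0 | b.0 | a.a.0 | -a-> n10, -b-> n8, -b-> n9
  n6 = a.(b.0 | b.0) | a.0 | -a-> n10, -a-> n11
  n7 = 0 | 0 | b.a.a.0 | -b-> n12
  n8 = 0 | b.0 | a.a.0 | -a-> n13, -b-> n12
  n9 = b.0 | 0 | a.a.0 | -a-> n14, -b-> n12
  n10 = b.0 | b.0 | a.0 | -a-> n15, -b-> n13, -b-> n14
  n11 = a.(b.0 | b.0) | 0 | -a-> n15
  n12 = 0 | 0 | a.a.0 | -a-> n16
  n13 = 0 | b.0 | a.0 | -a-> n17, -b-> n16
  n14 = b.0 | 0 | a.0 | -a-> n18, -b-> n16
  n15 = b.0 | b.0 | 0 | -b-> n17, -b-> n18
  n16 = 0 | 0 | a.0 | -a-> n19
  n17 = 0 | b.0 | 0 | -b-> n19
  n18 = b.0 | 0 | 0 | -b-> n19
  n19 = 0 | 0 | 0 | ·
Executing aa from P (initial set {m0}):
  after a @ step 1: {m1}
  after a @ step 2: {m3}
  — P admits the full trace.
Executing aa from Q (initial set {n0}):
  after a @ step 1: {n1}
  after a @ step 2: ∅  — Q cannot continue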